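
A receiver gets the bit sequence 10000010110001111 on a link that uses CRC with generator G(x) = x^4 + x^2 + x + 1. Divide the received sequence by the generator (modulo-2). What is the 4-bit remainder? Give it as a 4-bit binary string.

Modulo-2 division of 10000010110001111 by 10111:
  pos 0: 10000 XOR 10111 = 00111
  pos 2: 11101 XOR 10111 = 01010
  pos 3: 10100 XOR 10111 = 00011
  pos 6: 11110 XOR 10111 = 01001
  pos 7: 10010 XOR 10111 = 00101
  pos 9: 10101 XOR 10111 = 00010
  pos 12: 10111 XOR 10111 = 00000
Remainder = 0000 (zero — the frame passes the CRC check).

0000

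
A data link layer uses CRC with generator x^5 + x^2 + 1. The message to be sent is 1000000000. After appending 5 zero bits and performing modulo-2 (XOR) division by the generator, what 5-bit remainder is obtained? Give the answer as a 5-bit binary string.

Append 5 zeros: 100000000000000. Divide by 100101 (XOR where the leading bit is 1):
  pos 0: 100000 XOR 100101 = 000101
  pos 3: 101000 XOR 100101 = 001101
  pos 5: 110100 XOR 100101 = 010001
  pos 6: 100010 XOR 100101 = 000111
  pos 9: 111000 XOR 100101 = 011101
Remainder (last 5 bits) = 11101. This is the CRC / FCS.

11101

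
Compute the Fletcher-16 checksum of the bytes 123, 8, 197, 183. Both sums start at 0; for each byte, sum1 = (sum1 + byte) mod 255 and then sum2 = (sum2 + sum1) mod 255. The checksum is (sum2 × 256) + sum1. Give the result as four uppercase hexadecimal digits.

Running sums (mod 255):
  after byte 0 (123): sum1=123, sum2=123
  after byte 1 (8): sum1=131, sum2=254
  after byte 2 (197): sum1=73, sum2=72
  after byte 3 (183): sum1=1, sum2=73
Checksum = sum2·256 + sum1 = 73·256 + 1 = 18689 = 0x4901.

4901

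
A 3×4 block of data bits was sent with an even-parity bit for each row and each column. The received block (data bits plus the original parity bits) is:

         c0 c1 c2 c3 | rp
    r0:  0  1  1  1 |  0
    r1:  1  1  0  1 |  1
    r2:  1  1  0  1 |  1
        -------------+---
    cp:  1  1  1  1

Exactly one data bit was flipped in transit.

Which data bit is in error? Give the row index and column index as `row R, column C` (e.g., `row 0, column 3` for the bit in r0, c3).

Recompute each row's even parity and compare to rp:
  r0: data parity 1, sent rp 0 → mismatch
  r1: data parity 1, sent rp 1 → ok
  r2: data parity 1, sent rp 1 → ok
Recompute each column's even parity and compare to cp:
  c0: data parity 0, sent cp 1 → mismatch
  c1: data parity 1, sent cp 1 → ok
  c2: data parity 1, sent cp 1 → ok
  c3: data parity 1, sent cp 1 → ok
Exactly one row (r0) and one column (c0) fail → the flipped bit is at their intersection.

row 0, column 0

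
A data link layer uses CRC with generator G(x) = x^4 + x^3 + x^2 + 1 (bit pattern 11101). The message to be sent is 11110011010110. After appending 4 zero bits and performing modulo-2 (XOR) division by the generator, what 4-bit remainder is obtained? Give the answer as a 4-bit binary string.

0001

Append 4 zeros: 111100110101100000. Divide by 11101 (XOR where the leading bit is 1):
  pos 0: 11110 XOR 11101 = 00011
  pos 3: 11011 XOR 11101 = 00110
  pos 5: 11001 XOR 11101 = 00100
  pos 7: 10001 XOR 11101 = 01100
  pos 8: 11001 XOR 11101 = 00100
  pos 10: 10000 XOR 11101 = 01101
  pos 11: 11010 XOR 11101 = 00111
  pos 13: 11100 XOR 11101 = 00001
Remainder (last 4 bits) = 0001. This is the CRC / FCS.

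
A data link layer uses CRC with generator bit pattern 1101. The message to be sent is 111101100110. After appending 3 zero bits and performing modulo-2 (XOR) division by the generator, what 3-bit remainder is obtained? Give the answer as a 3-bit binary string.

Append 3 zeros: 111101100110000. Divide by 1101 (XOR where the leading bit is 1):
  pos 0: 1111 XOR 1101 = 0010
  pos 2: 1001 XOR 1101 = 0100
  pos 3: 1001 XOR 1101 = 0100
  pos 4: 1000 XOR 1101 = 0101
  pos 5: 1010 XOR 1101 = 0111
  pos 6: 1111 XOR 1101 = 0010
  pos 8: 1010 XOR 1101 = 0111
  pos 9: 1110 XOR 1101 = 0011
  pos 11: 1100 XOR 1101 = 0001
Remainder (last 3 bits) = 001. This is the CRC / FCS.

001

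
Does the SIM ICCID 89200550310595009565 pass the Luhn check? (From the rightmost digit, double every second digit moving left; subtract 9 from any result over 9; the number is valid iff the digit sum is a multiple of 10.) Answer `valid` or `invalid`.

From the right, keep odd positions and double even positions (subtract 9 from any doubled value over 9):
  doubled (positions 2,4,...): 3 9 0 9 0 6 1 0 4 7 → sum 39
  kept (positions 1,3,...): 5 5 0 5 5 1 0 5 0 9 → sum 35
Total = 74.
74 mod 10 = 4, so the number is invalid.

invalid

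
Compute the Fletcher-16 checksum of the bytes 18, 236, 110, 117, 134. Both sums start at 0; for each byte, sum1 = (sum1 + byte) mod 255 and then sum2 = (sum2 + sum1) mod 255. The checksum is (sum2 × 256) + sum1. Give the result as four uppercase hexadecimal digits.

CA69

Running sums (mod 255):
  after byte 0 (18): sum1=18, sum2=18
  after byte 1 (236): sum1=254, sum2=17
  after byte 2 (110): sum1=109, sum2=126
  after byte 3 (117): sum1=226, sum2=97
  after byte 4 (134): sum1=105, sum2=202
Checksum = sum2·256 + sum1 = 202·256 + 105 = 51817 = 0xCA69.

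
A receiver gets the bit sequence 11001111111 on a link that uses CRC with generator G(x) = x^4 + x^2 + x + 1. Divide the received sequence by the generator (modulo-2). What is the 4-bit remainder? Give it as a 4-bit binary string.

Modulo-2 division of 11001111111 by 10111:
  pos 0: 11001 XOR 10111 = 01110
  pos 1: 11101 XOR 10111 = 01010
  pos 2: 10101 XOR 10111 = 00010
  pos 5: 10111 XOR 10111 = 00000
Remainder = 0001 (nonzero — an error is detected).

0001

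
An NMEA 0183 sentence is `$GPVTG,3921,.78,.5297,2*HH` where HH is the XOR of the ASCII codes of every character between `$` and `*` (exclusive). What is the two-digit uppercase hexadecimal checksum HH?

6F

XOR the ASCII codes of the payload characters:
  'G' = 0x47 → acc = 0x47
  'P' = 0x50 → acc = 0x17
  'V' = 0x56 → acc = 0x41
  'T' = 0x54 → acc = 0x15
  'G' = 0x47 → acc = 0x52
  ',' = 0x2C → acc = 0x7E
  '3' = 0x33 → acc = 0x4D
  '9' = 0x39 → acc = 0x74
  '2' = 0x32 → acc = 0x46
  '1' = 0x31 → acc = 0x77
  ',' = 0x2C → acc = 0x5B
  '.' = 0x2E → acc = 0x75
  '7' = 0x37 → acc = 0x42
  '8' = 0x38 → acc = 0x7A
  ',' = 0x2C → acc = 0x56
  '.' = 0x2E → acc = 0x78
  '5' = 0x35 → acc = 0x4D
  '2' = 0x32 → acc = 0x7F
  '9' = 0x39 → acc = 0x46
  '7' = 0x37 → acc = 0x71
  ',' = 0x2C → acc = 0x5D
  '2' = 0x32 → acc = 0x6F
Checksum = 0x6F.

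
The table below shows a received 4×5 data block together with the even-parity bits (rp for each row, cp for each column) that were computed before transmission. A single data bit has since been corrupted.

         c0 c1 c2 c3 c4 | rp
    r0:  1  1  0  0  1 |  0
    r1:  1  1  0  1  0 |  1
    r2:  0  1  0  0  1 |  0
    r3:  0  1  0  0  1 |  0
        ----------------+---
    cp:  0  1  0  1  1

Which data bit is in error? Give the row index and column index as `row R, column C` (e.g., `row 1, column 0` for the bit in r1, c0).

row 0, column 1

Recompute each row's even parity and compare to rp:
  r0: data parity 1, sent rp 0 → mismatch
  r1: data parity 1, sent rp 1 → ok
  r2: data parity 0, sent rp 0 → ok
  r3: data parity 0, sent rp 0 → ok
Recompute each column's even parity and compare to cp:
  c0: data parity 0, sent cp 0 → ok
  c1: data parity 0, sent cp 1 → mismatch
  c2: data parity 0, sent cp 0 → ok
  c3: data parity 1, sent cp 1 → ok
  c4: data parity 1, sent cp 1 → ok
Exactly one row (r0) and one column (c1) fail → the flipped bit is at their intersection.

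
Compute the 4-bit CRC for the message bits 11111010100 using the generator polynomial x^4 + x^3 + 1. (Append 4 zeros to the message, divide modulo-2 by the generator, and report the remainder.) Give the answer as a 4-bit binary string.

1111

Append 4 zeros: 111110101000000. Divide by 11001 (XOR where the leading bit is 1):
  pos 0: 11111 XOR 11001 = 00110
  pos 2: 11001 XOR 11001 = 00000
  pos 8: 10000 XOR 11001 = 01001
  pos 9: 10010 XOR 11001 = 01011
  pos 10: 10110 XOR 11001 = 01111
Remainder (last 4 bits) = 1111. This is the CRC / FCS.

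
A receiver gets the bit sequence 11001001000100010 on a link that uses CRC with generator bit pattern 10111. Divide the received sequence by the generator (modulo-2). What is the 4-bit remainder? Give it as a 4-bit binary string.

Modulo-2 division of 11001001000100010 by 10111:
  pos 0: 11001 XOR 10111 = 01110
  pos 1: 11100 XOR 10111 = 01011
  pos 2: 10110 XOR 10111 = 00001
  pos 6: 11000 XOR 10111 = 01111
  pos 7: 11111 XOR 10111 = 01000
  pos 8: 10000 XOR 10111 = 00111
  pos 10: 11100 XOR 10111 = 01011
  pos 11: 10111 XOR 10111 = 00000
Remainder = 0000 (zero — the frame passes the CRC check).

0000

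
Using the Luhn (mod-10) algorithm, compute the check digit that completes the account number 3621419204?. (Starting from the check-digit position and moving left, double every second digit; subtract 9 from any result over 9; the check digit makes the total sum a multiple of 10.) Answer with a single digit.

3

Partial digits right→left: 4 0 2 9 1 4 1 2 6 3
Double every second digit counting from the check-digit position (so the 1st, 3rd, 5th, ... of the partial from the right).
  doubled (with −9 where >9): 8 4 2 2 3 → sum 19
  kept as-is: 0 9 4 2 3 → sum 18
Total = 19 + 18 = 37.
Check digit = (10 − (37 mod 10)) mod 10 = 3.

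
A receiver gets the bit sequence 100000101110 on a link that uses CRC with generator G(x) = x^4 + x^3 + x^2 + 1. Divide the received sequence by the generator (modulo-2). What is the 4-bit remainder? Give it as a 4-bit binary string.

0100

Modulo-2 division of 100000101110 by 11101:
  pos 0: 10000 XOR 11101 = 01101
  pos 1: 11010 XOR 11101 = 00111
  pos 3: 11110 XOR 11101 = 00011
  pos 6: 11111 XOR 11101 = 00010
Remainder = 0100 (nonzero — an error is detected).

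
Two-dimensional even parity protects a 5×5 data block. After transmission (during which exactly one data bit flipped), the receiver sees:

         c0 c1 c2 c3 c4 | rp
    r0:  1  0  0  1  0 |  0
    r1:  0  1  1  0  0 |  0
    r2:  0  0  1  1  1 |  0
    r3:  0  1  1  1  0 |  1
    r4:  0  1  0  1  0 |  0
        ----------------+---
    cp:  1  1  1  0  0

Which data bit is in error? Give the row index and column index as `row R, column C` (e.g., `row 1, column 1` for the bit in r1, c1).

Recompute each row's even parity and compare to rp:
  r0: data parity 0, sent rp 0 → ok
  r1: data parity 0, sent rp 0 → ok
  r2: data parity 1, sent rp 0 → mismatch
  r3: data parity 1, sent rp 1 → ok
  r4: data parity 0, sent rp 0 → ok
Recompute each column's even parity and compare to cp:
  c0: data parity 1, sent cp 1 → ok
  c1: data parity 1, sent cp 1 → ok
  c2: data parity 1, sent cp 1 → ok
  c3: data parity 0, sent cp 0 → ok
  c4: data parity 1, sent cp 0 → mismatch
Exactly one row (r2) and one column (c4) fail → the flipped bit is at their intersection.

row 2, column 4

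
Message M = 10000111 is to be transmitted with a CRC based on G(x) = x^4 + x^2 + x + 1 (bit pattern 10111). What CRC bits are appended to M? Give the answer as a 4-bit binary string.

0101

Append 4 zeros: 100001110000. Divide by 10111 (XOR where the leading bit is 1):
  pos 0: 10000 XOR 10111 = 00111
  pos 2: 11111 XOR 10111 = 01000
  pos 3: 10001 XOR 10111 = 00110
  pos 5: 11000 XOR 10111 = 01111
  pos 6: 11110 XOR 10111 = 01001
  pos 7: 10010 XOR 10111 = 00101
Remainder (last 4 bits) = 0101. This is the CRC / FCS.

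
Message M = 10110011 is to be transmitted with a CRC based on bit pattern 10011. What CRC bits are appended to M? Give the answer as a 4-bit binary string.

0100

Append 4 zeros: 101100110000. Divide by 10011 (XOR where the leading bit is 1):
  pos 0: 10110 XOR 10011 = 00101
  pos 2: 10101 XOR 10011 = 00110
  pos 4: 11010 XOR 10011 = 01001
  pos 5: 10010 XOR 10011 = 00001
Remainder (last 4 bits) = 0100. This is the CRC / FCS.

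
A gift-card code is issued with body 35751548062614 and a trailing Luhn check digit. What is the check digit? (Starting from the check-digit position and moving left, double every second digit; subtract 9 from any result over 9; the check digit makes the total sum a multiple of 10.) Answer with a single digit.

8

Partial digits right→left: 4 1 6 2 6 0 8 4 5 1 5 7 5 3
Double every second digit counting from the check-digit position (so the 1st, 3rd, 5th, ... of the partial from the right).
  doubled (with −9 where >9): 8 3 3 7 1 1 1 → sum 24
  kept as-is: 1 2 0 4 1 7 3 → sum 18
Total = 24 + 18 = 42.
Check digit = (10 − (42 mod 10)) mod 10 = 8.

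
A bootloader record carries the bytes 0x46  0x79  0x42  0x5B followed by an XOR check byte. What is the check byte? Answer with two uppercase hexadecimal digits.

XOR the bytes together:
  start with 0x46
  0x46 ⊕ 0x79 = 0x3F
  0x3F ⊕ 0x42 = 0x7D
  0x7D ⊕ 0x5B = 0x26

26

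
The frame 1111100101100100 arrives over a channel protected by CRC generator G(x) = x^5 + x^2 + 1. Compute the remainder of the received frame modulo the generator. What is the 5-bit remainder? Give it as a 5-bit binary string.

Modulo-2 division of 1111100101100100 by 100101:
  pos 0: 111110 XOR 100101 = 011011
  pos 1: 110110 XOR 100101 = 010011
  pos 2: 100111 XOR 100101 = 000010
  pos 6: 100110 XOR 100101 = 000011
  pos 10: 110100 XOR 100101 = 010001
Remainder = 10001 (nonzero — an error is detected).

10001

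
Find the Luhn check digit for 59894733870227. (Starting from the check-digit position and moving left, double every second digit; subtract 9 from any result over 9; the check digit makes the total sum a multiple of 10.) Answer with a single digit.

7

Partial digits right→left: 7 2 2 0 7 8 3 3 7 4 9 8 9 5
Double every second digit counting from the check-digit position (so the 1st, 3rd, 5th, ... of the partial from the right).
  doubled (with −9 where >9): 5 4 5 6 5 9 9 → sum 43
  kept as-is: 2 0 8 3 4 8 5 → sum 30
Total = 43 + 30 = 73.
Check digit = (10 − (73 mod 10)) mod 10 = 7.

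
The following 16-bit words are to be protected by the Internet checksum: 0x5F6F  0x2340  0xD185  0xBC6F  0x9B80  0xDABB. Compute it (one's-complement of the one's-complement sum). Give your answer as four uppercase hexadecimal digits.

791E

One's-complement addition (fold any carry out of bit 15 back into bit 0):
  0x5F6F + 0x2340 = 0x082AF
  0x82AF + 0xD185 = 0x15434 → wrap carry → 0x5435
  0x5435 + 0xBC6F = 0x110A4 → wrap carry → 0x10A5
  0x10A5 + 0x9B80 = 0x0AC25
  0xAC25 + 0xDABB = 0x186E0 → wrap carry → 0x86E1
One's-complement sum = 0x86E1.
Checksum = ~0x86E1 & 0xFFFF = 0x791E.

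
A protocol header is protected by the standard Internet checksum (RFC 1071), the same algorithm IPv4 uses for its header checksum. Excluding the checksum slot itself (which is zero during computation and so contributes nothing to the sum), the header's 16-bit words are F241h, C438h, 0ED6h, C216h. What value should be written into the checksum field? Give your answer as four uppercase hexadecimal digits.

7898

One's-complement addition (fold any carry out of bit 15 back into bit 0):
  0xF241 + 0xC438 = 0x1B679 → wrap carry → 0xB67A
  0xB67A + 0x0ED6 = 0x0C550
  0xC550 + 0xC216 = 0x18766 → wrap carry → 0x8767
One's-complement sum = 0x8767.
Checksum = ~0x8767 & 0xFFFF = 0x7898.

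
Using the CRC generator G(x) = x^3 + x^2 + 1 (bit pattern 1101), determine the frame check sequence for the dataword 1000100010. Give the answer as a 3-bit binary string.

110

Append 3 zeros: 1000100010000. Divide by 1101 (XOR where the leading bit is 1):
  pos 0: 1000 XOR 1101 = 0101
  pos 1: 1011 XOR 1101 = 0110
  pos 2: 1100 XOR 1101 = 0001
  pos 5: 1001 XOR 1101 = 0100
  pos 6: 1000 XOR 1101 = 0101
  pos 7: 1010 XOR 1101 = 0111
  pos 8: 1110 XOR 1101 = 0011
Remainder (last 3 bits) = 110. This is the CRC / FCS.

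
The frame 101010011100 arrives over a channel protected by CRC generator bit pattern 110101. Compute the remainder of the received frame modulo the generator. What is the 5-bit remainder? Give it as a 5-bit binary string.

Modulo-2 division of 101010011100 by 110101:
  pos 0: 101010 XOR 110101 = 011111
  pos 1: 111110 XOR 110101 = 001011
  pos 3: 101111 XOR 110101 = 011010
  pos 4: 110101 XOR 110101 = 000000
Remainder = 00000 (zero — the frame passes the CRC check).

00000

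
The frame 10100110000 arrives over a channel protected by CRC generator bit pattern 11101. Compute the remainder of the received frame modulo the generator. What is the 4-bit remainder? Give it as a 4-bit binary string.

0000

Modulo-2 division of 10100110000 by 11101:
  pos 0: 10100 XOR 11101 = 01001
  pos 1: 10011 XOR 11101 = 01110
  pos 2: 11101 XOR 11101 = 00000
Remainder = 0000 (zero — the frame passes the CRC check).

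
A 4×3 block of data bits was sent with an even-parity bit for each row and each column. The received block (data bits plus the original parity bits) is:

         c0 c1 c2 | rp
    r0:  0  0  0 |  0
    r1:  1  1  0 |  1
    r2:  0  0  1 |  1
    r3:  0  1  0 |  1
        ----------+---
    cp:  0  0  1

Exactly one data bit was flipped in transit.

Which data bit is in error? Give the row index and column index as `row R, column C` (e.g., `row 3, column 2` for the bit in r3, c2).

row 1, column 0

Recompute each row's even parity and compare to rp:
  r0: data parity 0, sent rp 0 → ok
  r1: data parity 0, sent rp 1 → mismatch
  r2: data parity 1, sent rp 1 → ok
  r3: data parity 1, sent rp 1 → ok
Recompute each column's even parity and compare to cp:
  c0: data parity 1, sent cp 0 → mismatch
  c1: data parity 0, sent cp 0 → ok
  c2: data parity 1, sent cp 1 → ok
Exactly one row (r1) and one column (c0) fail → the flipped bit is at their intersection.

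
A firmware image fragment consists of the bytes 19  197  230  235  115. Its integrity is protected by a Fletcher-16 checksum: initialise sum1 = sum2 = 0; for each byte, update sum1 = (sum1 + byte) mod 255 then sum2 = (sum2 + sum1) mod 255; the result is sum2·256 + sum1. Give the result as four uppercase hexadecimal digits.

761F

Running sums (mod 255):
  after byte 0 (19): sum1=19, sum2=19
  after byte 1 (197): sum1=216, sum2=235
  after byte 2 (230): sum1=191, sum2=171
  after byte 3 (235): sum1=171, sum2=87
  after byte 4 (115): sum1=31, sum2=118
Checksum = sum2·256 + sum1 = 118·256 + 31 = 30239 = 0x761F.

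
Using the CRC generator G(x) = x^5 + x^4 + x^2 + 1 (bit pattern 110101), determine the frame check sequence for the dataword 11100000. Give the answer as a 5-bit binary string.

Append 5 zeros: 1110000000000. Divide by 110101 (XOR where the leading bit is 1):
  pos 0: 111000 XOR 110101 = 001101
  pos 2: 110100 XOR 110101 = 000001
  pos 7: 100000 XOR 110101 = 010101
Remainder (last 5 bits) = 10101. This is the CRC / FCS.

10101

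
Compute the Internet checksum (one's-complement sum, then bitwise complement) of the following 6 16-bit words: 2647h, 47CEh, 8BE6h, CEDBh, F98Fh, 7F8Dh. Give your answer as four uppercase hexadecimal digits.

One's-complement addition (fold any carry out of bit 15 back into bit 0):
  0x2647 + 0x47CE = 0x06E15
  0x6E15 + 0x8BE6 = 0x0F9FB
  0xF9FB + 0xCEDB = 0x1C8D6 → wrap carry → 0xC8D7
  0xC8D7 + 0xF98F = 0x1C266 → wrap carry → 0xC267
  0xC267 + 0x7F8D = 0x141F4 → wrap carry → 0x41F5
One's-complement sum = 0x41F5.
Checksum = ~0x41F5 & 0xFFFF = 0xBE0A.

BE0A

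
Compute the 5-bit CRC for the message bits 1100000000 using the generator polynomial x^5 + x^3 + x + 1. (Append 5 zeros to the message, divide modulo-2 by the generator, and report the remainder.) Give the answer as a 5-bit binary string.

01010

Append 5 zeros: 110000000000000. Divide by 101011 (XOR where the leading bit is 1):
  pos 0: 110000 XOR 101011 = 011011
  pos 1: 110110 XOR 101011 = 011101
  pos 2: 111010 XOR 101011 = 010001
  pos 3: 100010 XOR 101011 = 001001
  pos 5: 100100 XOR 101011 = 001111
  pos 7: 111100 XOR 101011 = 010111
  pos 8: 101110 XOR 101011 = 000101
Remainder (last 5 bits) = 01010. This is the CRC / FCS.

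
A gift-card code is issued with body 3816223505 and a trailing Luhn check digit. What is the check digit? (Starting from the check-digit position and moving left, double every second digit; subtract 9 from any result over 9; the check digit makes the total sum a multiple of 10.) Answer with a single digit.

5

Partial digits right→left: 5 0 5 3 2 2 6 1 8 3
Double every second digit counting from the check-digit position (so the 1st, 3rd, 5th, ... of the partial from the right).
  doubled (with −9 where >9): 1 1 4 3 7 → sum 16
  kept as-is: 0 3 2 1 3 → sum 9
Total = 16 + 9 = 25.
Check digit = (10 − (25 mod 10)) mod 10 = 5.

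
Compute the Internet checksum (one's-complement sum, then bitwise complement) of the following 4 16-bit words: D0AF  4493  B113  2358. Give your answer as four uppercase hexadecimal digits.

One's-complement addition (fold any carry out of bit 15 back into bit 0):
  0xD0AF + 0x4493 = 0x11542 → wrap carry → 0x1543
  0x1543 + 0xB113 = 0x0C656
  0xC656 + 0x2358 = 0x0E9AE
One's-complement sum = 0xE9AE.
Checksum = ~0xE9AE & 0xFFFF = 0x1651.

1651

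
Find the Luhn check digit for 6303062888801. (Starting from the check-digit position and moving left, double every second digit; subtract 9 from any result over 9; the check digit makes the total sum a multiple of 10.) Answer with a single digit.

9

Partial digits right→left: 1 0 8 8 8 8 2 6 0 3 0 3 6
Double every second digit counting from the check-digit position (so the 1st, 3rd, 5th, ... of the partial from the right).
  doubled (with −9 where >9): 2 7 7 4 0 0 3 → sum 23
  kept as-is: 0 8 8 6 3 3 → sum 28
Total = 23 + 28 = 51.
Check digit = (10 − (51 mod 10)) mod 10 = 9.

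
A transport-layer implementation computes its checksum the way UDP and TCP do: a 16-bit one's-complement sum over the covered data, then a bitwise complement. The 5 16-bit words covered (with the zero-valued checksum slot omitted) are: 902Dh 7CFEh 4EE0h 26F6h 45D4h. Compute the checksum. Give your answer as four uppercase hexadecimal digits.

3729

One's-complement addition (fold any carry out of bit 15 back into bit 0):
  0x902D + 0x7CFE = 0x10D2B → wrap carry → 0x0D2C
  0x0D2C + 0x4EE0 = 0x05C0C
  0x5C0C + 0x26F6 = 0x08302
  0x8302 + 0x45D4 = 0x0C8D6
One's-complement sum = 0xC8D6.
Checksum = ~0xC8D6 & 0xFFFF = 0x3729.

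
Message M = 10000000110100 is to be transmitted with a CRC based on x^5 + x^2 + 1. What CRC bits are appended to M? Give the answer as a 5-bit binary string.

11100

Append 5 zeros: 1000000011010000000. Divide by 100101 (XOR where the leading bit is 1):
  pos 0: 100000 XOR 100101 = 000101
  pos 3: 101001 XOR 100101 = 001100
  pos 5: 110010 XOR 100101 = 010111
  pos 6: 101111 XOR 100101 = 001010
  pos 8: 101000 XOR 100101 = 001101
  pos 10: 110100 XOR 100101 = 010001
  pos 11: 100010 XOR 100101 = 000111
Remainder (last 5 bits) = 11100. This is the CRC / FCS.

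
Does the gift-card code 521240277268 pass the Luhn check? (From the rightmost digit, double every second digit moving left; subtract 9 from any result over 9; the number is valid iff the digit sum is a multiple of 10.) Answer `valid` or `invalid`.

invalid

From the right, keep odd positions and double even positions (subtract 9 from any doubled value over 9):
  doubled (positions 2,4,...): 3 5 4 8 2 1 → sum 23
  kept (positions 1,3,...): 8 2 7 0 2 2 → sum 21
Total = 44.
44 mod 10 = 4, so the number is invalid.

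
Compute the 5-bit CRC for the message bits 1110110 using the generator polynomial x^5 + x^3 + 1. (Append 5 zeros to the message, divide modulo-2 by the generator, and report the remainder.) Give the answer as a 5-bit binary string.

Append 5 zeros: 111011000000. Divide by 101001 (XOR where the leading bit is 1):
  pos 0: 111011 XOR 101001 = 010010
  pos 1: 100100 XOR 101001 = 001101
  pos 3: 110100 XOR 101001 = 011101
  pos 4: 111010 XOR 101001 = 010011
  pos 5: 100110 XOR 101001 = 001111
Remainder (last 5 bits) = 11110. This is the CRC / FCS.

11110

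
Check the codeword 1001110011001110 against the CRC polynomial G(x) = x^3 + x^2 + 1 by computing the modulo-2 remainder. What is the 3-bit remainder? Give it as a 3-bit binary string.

111

Modulo-2 division of 1001110011001110 by 1101:
  pos 0: 1001 XOR 1101 = 0100
  pos 1: 1001 XOR 1101 = 0100
  pos 2: 1001 XOR 1101 = 0100
  pos 3: 1000 XOR 1101 = 0101
  pos 4: 1010 XOR 1101 = 0111
  pos 5: 1111 XOR 1101 = 0010
  pos 7: 1010 XOR 1101 = 0111
  pos 8: 1110 XOR 1101 = 0011
  pos 10: 1111 XOR 1101 = 0010
  pos 12: 1010 XOR 1101 = 0111
Remainder = 111 (nonzero — an error is detected).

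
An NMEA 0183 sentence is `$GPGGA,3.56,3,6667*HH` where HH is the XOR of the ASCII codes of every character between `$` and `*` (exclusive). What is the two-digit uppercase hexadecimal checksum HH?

56

XOR the ASCII codes of the payload characters:
  'G' = 0x47 → acc = 0x47
  'P' = 0x50 → acc = 0x17
  'G' = 0x47 → acc = 0x50
  'G' = 0x47 → acc = 0x17
  'A' = 0x41 → acc = 0x56
  ',' = 0x2C → acc = 0x7A
  '3' = 0x33 → acc = 0x49
  '.' = 0x2E → acc = 0x67
  '5' = 0x35 → acc = 0x52
  '6' = 0x36 → acc = 0x64
  ',' = 0x2C → acc = 0x48
  '3' = 0x33 → acc = 0x7B
  ',' = 0x2C → acc = 0x57
  '6' = 0x36 → acc = 0x61
  '6' = 0x36 → acc = 0x57
  '6' = 0x36 → acc = 0x61
  '7' = 0x37 → acc = 0x56
Checksum = 0x56.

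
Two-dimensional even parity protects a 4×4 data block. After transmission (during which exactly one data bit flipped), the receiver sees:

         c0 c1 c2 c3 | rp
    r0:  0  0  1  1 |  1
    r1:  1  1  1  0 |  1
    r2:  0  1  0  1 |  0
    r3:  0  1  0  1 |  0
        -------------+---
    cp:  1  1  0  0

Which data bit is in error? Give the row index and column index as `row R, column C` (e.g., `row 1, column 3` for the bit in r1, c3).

row 0, column 3

Recompute each row's even parity and compare to rp:
  r0: data parity 0, sent rp 1 → mismatch
  r1: data parity 1, sent rp 1 → ok
  r2: data parity 0, sent rp 0 → ok
  r3: data parity 0, sent rp 0 → ok
Recompute each column's even parity and compare to cp:
  c0: data parity 1, sent cp 1 → ok
  c1: data parity 1, sent cp 1 → ok
  c2: data parity 0, sent cp 0 → ok
  c3: data parity 1, sent cp 0 → mismatch
Exactly one row (r0) and one column (c3) fail → the flipped bit is at their intersection.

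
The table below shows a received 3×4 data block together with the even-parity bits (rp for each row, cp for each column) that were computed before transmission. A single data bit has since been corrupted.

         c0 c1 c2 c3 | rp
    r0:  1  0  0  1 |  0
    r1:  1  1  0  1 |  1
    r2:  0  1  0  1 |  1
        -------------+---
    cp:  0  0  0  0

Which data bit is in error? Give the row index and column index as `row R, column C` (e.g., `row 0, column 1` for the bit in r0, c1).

Recompute each row's even parity and compare to rp:
  r0: data parity 0, sent rp 0 → ok
  r1: data parity 1, sent rp 1 → ok
  r2: data parity 0, sent rp 1 → mismatch
Recompute each column's even parity and compare to cp:
  c0: data parity 0, sent cp 0 → ok
  c1: data parity 0, sent cp 0 → ok
  c2: data parity 0, sent cp 0 → ok
  c3: data parity 1, sent cp 0 → mismatch
Exactly one row (r2) and one column (c3) fail → the flipped bit is at their intersection.

row 2, column 3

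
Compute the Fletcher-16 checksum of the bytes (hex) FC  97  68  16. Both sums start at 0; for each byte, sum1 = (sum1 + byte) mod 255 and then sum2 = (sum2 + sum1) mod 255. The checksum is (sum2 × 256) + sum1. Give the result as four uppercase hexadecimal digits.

A113

Running sums (mod 255):
  after byte 0 (FC): sum1=252, sum2=252
  after byte 1 (97): sum1=148, sum2=145
  after byte 2 (68): sum1=252, sum2=142
  after byte 3 (16): sum1=19, sum2=161
Checksum = sum2·256 + sum1 = 161·256 + 19 = 41235 = 0xA113.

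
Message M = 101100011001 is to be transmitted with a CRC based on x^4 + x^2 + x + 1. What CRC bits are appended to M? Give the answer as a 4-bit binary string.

0011

Append 4 zeros: 1011000110010000. Divide by 10111 (XOR where the leading bit is 1):
  pos 0: 10110 XOR 10111 = 00001
  pos 4: 10011 XOR 10111 = 00100
  pos 6: 10000 XOR 10111 = 00111
  pos 8: 11110 XOR 10111 = 01001
  pos 9: 10010 XOR 10111 = 00101
  pos 11: 10100 XOR 10111 = 00011
Remainder (last 4 bits) = 0011. This is the CRC / FCS.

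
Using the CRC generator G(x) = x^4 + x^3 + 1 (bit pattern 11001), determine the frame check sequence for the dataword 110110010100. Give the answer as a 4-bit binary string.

0010

Append 4 zeros: 1101100101000000. Divide by 11001 (XOR where the leading bit is 1):
  pos 0: 11011 XOR 11001 = 00010
  pos 3: 10001 XOR 11001 = 01000
  pos 4: 10000 XOR 11001 = 01001
  pos 5: 10011 XOR 11001 = 01010
  pos 6: 10100 XOR 11001 = 01101
  pos 7: 11010 XOR 11001 = 00011
  pos 10: 11000 XOR 11001 = 00001
Remainder (last 4 bits) = 0010. This is the CRC / FCS.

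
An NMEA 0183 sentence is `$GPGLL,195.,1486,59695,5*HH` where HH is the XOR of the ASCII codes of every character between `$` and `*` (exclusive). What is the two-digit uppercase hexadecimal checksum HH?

4B

XOR the ASCII codes of the payload characters:
  'G' = 0x47 → acc = 0x47
  'P' = 0x50 → acc = 0x17
  'G' = 0x47 → acc = 0x50
  'L' = 0x4C → acc = 0x1C
  'L' = 0x4C → acc = 0x50
  ',' = 0x2C → acc = 0x7C
  '1' = 0x31 → acc = 0x4D
  '9' = 0x39 → acc = 0x74
  '5' = 0x35 → acc = 0x41
  '.' = 0x2E → acc = 0x6F
  ',' = 0x2C → acc = 0x43
  '1' = 0x31 → acc = 0x72
  '4' = 0x34 → acc = 0x46
  '8' = 0x38 → acc = 0x7E
  '6' = 0x36 → acc = 0x48
  ',' = 0x2C → acc = 0x64
  '5' = 0x35 → acc = 0x51
  '9' = 0x39 → acc = 0x68
  '6' = 0x36 → acc = 0x5E
  '9' = 0x39 → acc = 0x67
  '5' = 0x35 → acc = 0x52
  ',' = 0x2C → acc = 0x7E
  '5' = 0x35 → acc = 0x4B
Checksum = 0x4B.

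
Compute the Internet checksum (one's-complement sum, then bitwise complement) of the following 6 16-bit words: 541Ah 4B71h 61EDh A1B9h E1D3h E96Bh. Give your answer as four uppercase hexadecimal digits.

One's-complement addition (fold any carry out of bit 15 back into bit 0):
  0x541A + 0x4B71 = 0x09F8B
  0x9F8B + 0x61ED = 0x10178 → wrap carry → 0x0179
  0x0179 + 0xA1B9 = 0x0A332
  0xA332 + 0xE1D3 = 0x18505 → wrap carry → 0x8506
  0x8506 + 0xE96B = 0x16E71 → wrap carry → 0x6E72
One's-complement sum = 0x6E72.
Checksum = ~0x6E72 & 0xFFFF = 0x918D.

918D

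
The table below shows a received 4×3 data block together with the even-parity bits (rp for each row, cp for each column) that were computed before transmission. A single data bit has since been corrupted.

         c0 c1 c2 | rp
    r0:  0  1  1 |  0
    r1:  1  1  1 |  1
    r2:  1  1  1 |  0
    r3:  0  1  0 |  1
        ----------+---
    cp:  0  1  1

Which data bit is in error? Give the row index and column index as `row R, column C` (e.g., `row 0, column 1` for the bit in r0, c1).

Recompute each row's even parity and compare to rp:
  r0: data parity 0, sent rp 0 → ok
  r1: data parity 1, sent rp 1 → ok
  r2: data parity 1, sent rp 0 → mismatch
  r3: data parity 1, sent rp 1 → ok
Recompute each column's even parity and compare to cp:
  c0: data parity 0, sent cp 0 → ok
  c1: data parity 0, sent cp 1 → mismatch
  c2: data parity 1, sent cp 1 → ok
Exactly one row (r2) and one column (c1) fail → the flipped bit is at their intersection.

row 2, column 1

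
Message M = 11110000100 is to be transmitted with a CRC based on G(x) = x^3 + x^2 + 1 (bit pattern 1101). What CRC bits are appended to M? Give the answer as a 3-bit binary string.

Append 3 zeros: 11110000100000. Divide by 1101 (XOR where the leading bit is 1):
  pos 0: 1111 XOR 1101 = 0010
  pos 2: 1000 XOR 1101 = 0101
  pos 3: 1010 XOR 1101 = 0111
  pos 4: 1110 XOR 1101 = 0011
  pos 6: 1110 XOR 1101 = 0011
  pos 8: 1100 XOR 1101 = 0001
Remainder (last 3 bits) = 100. This is the CRC / FCS.

100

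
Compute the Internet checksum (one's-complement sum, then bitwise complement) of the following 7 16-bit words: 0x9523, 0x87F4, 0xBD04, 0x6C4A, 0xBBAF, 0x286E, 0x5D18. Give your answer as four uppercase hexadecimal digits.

One's-complement addition (fold any carry out of bit 15 back into bit 0):
  0x9523 + 0x87F4 = 0x11D17 → wrap carry → 0x1D18
  0x1D18 + 0xBD04 = 0x0DA1C
  0xDA1C + 0x6C4A = 0x14666 → wrap carry → 0x4667
  0x4667 + 0xBBAF = 0x10216 → wrap carry → 0x0217
  0x0217 + 0x286E = 0x02A85
  0x2A85 + 0x5D18 = 0x0879D
One's-complement sum = 0x879D.
Checksum = ~0x879D & 0xFFFF = 0x7862.

7862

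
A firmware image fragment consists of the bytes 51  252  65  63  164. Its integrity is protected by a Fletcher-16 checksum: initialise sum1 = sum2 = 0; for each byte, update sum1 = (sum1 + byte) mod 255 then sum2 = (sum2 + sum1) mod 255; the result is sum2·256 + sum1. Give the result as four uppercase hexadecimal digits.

DA55

Running sums (mod 255):
  after byte 0 (51): sum1=51, sum2=51
  after byte 1 (252): sum1=48, sum2=99
  after byte 2 (65): sum1=113, sum2=212
  after byte 3 (63): sum1=176, sum2=133
  after byte 4 (164): sum1=85, sum2=218
Checksum = sum2·256 + sum1 = 218·256 + 85 = 55893 = 0xDA55.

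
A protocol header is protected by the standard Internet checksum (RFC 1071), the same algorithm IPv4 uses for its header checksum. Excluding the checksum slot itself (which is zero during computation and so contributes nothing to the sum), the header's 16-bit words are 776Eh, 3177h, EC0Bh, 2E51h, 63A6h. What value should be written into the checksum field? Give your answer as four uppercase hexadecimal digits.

One's-complement addition (fold any carry out of bit 15 back into bit 0):
  0x776E + 0x3177 = 0x0A8E5
  0xA8E5 + 0xEC0B = 0x194F0 → wrap carry → 0x94F1
  0x94F1 + 0x2E51 = 0x0C342
  0xC342 + 0x63A6 = 0x126E8 → wrap carry → 0x26E9
One's-complement sum = 0x26E9.
Checksum = ~0x26E9 & 0xFFFF = 0xD916.

D916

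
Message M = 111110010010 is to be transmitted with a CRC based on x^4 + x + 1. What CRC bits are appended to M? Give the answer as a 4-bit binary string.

0111

Append 4 zeros: 1111100100100000. Divide by 10011 (XOR where the leading bit is 1):
  pos 0: 11111 XOR 10011 = 01100
  pos 1: 11000 XOR 10011 = 01011
  pos 2: 10110 XOR 10011 = 00101
  pos 4: 10110 XOR 10011 = 00101
  pos 6: 10101 XOR 10011 = 00110
  pos 8: 11000 XOR 10011 = 01011
  pos 9: 10110 XOR 10011 = 00101
  pos 11: 10100 XOR 10011 = 00111
Remainder (last 4 bits) = 0111. This is the CRC / FCS.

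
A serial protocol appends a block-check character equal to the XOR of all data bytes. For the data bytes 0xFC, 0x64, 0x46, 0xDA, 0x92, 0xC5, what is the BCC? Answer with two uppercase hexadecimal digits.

53

XOR the bytes together:
  start with 0xFC
  0xFC ⊕ 0x64 = 0x98
  0x98 ⊕ 0x46 = 0xDE
  0xDE ⊕ 0xDA = 0x04
  0x04 ⊕ 0x92 = 0x96
  0x96 ⊕ 0xC5 = 0x53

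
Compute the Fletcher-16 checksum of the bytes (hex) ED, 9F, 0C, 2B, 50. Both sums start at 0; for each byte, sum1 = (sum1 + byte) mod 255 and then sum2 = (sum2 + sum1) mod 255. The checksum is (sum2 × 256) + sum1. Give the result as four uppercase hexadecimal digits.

EE15

Running sums (mod 255):
  after byte 0 (ED): sum1=237, sum2=237
  after byte 1 (9F): sum1=141, sum2=123
  after byte 2 (0C): sum1=153, sum2=21
  after byte 3 (2B): sum1=196, sum2=217
  after byte 4 (50): sum1=21, sum2=238
Checksum = sum2·256 + sum1 = 238·256 + 21 = 60949 = 0xEE15.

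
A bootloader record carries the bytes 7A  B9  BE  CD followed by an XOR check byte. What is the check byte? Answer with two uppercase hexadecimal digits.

B0

XOR the bytes together:
  start with 0x7A
  0x7A ⊕ 0xB9 = 0xC3
  0xC3 ⊕ 0xBE = 0x7D
  0x7D ⊕ 0xCD = 0xB0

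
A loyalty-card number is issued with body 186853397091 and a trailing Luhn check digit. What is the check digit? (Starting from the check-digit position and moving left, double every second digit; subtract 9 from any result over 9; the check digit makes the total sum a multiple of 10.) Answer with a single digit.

Partial digits right→left: 1 9 0 7 9 3 3 5 8 6 8 1
Double every second digit counting from the check-digit position (so the 1st, 3rd, 5th, ... of the partial from the right).
  doubled (with −9 where >9): 2 0 9 6 7 7 → sum 31
  kept as-is: 9 7 3 5 6 1 → sum 31
Total = 31 + 31 = 62.
Check digit = (10 − (62 mod 10)) mod 10 = 8.

8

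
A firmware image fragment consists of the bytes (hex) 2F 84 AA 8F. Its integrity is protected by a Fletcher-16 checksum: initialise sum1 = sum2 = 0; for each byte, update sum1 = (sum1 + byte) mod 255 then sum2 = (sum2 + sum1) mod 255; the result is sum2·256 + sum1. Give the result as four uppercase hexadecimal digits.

2FED

Running sums (mod 255):
  after byte 0 (2F): sum1=47, sum2=47
  after byte 1 (84): sum1=179, sum2=226
  after byte 2 (AA): sum1=94, sum2=65
  after byte 3 (8F): sum1=237, sum2=47
Checksum = sum2·256 + sum1 = 47·256 + 237 = 12269 = 0x2FED.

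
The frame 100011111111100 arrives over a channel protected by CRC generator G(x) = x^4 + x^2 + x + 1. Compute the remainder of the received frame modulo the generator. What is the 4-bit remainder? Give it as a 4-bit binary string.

Modulo-2 division of 100011111111100 by 10111:
  pos 0: 10001 XOR 10111 = 00110
  pos 2: 11011 XOR 10111 = 01100
  pos 3: 11001 XOR 10111 = 01110
  pos 4: 11101 XOR 10111 = 01010
  pos 5: 10101 XOR 10111 = 00010
  pos 8: 10111 XOR 10111 = 00000
Remainder = 0000 (zero — the frame passes the CRC check).

0000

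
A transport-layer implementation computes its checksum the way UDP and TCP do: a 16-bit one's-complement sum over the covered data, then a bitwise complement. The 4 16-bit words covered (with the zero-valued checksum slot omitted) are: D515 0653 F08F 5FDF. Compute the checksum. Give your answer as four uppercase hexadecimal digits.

D427

One's-complement addition (fold any carry out of bit 15 back into bit 0):
  0xD515 + 0x0653 = 0x0DB68
  0xDB68 + 0xF08F = 0x1CBF7 → wrap carry → 0xCBF8
  0xCBF8 + 0x5FDF = 0x12BD7 → wrap carry → 0x2BD8
One's-complement sum = 0x2BD8.
Checksum = ~0x2BD8 & 0xFFFF = 0xD427.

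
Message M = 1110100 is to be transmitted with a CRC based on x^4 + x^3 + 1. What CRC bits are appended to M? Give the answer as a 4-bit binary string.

Append 4 zeros: 11101000000. Divide by 11001 (XOR where the leading bit is 1):
  pos 0: 11101 XOR 11001 = 00100
  pos 2: 10000 XOR 11001 = 01001
  pos 3: 10010 XOR 11001 = 01011
  pos 4: 10110 XOR 11001 = 01111
  pos 5: 11110 XOR 11001 = 00111
Remainder (last 4 bits) = 1110. This is the CRC / FCS.

1110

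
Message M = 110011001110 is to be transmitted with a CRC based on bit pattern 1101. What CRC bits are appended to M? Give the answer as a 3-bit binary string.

100

Append 3 zeros: 110011001110000. Divide by 1101 (XOR where the leading bit is 1):
  pos 0: 1100 XOR 1101 = 0001
  pos 3: 1110 XOR 1101 = 0011
  pos 5: 1101 XOR 1101 = 0000
  pos 9: 1100 XOR 1101 = 0001
Remainder (last 3 bits) = 100. This is the CRC / FCS.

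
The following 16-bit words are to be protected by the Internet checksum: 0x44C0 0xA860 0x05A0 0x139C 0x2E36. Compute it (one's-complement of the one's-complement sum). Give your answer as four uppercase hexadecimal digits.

CB6C

One's-complement addition (fold any carry out of bit 15 back into bit 0):
  0x44C0 + 0xA860 = 0x0ED20
  0xED20 + 0x05A0 = 0x0F2C0
  0xF2C0 + 0x139C = 0x1065C → wrap carry → 0x065D
  0x065D + 0x2E36 = 0x03493
One's-complement sum = 0x3493.
Checksum = ~0x3493 & 0xFFFF = 0xCB6C.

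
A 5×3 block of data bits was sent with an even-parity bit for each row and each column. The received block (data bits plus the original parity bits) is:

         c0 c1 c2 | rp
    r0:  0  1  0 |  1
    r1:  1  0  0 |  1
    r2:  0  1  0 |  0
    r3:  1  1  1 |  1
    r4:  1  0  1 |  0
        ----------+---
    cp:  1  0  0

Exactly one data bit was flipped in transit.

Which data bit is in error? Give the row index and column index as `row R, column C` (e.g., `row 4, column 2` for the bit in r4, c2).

row 2, column 1

Recompute each row's even parity and compare to rp:
  r0: data parity 1, sent rp 1 → ok
  r1: data parity 1, sent rp 1 → ok
  r2: data parity 1, sent rp 0 → mismatch
  r3: data parity 1, sent rp 1 → ok
  r4: data parity 0, sent rp 0 → ok
Recompute each column's even parity and compare to cp:
  c0: data parity 1, sent cp 1 → ok
  c1: data parity 1, sent cp 0 → mismatch
  c2: data parity 0, sent cp 0 → ok
Exactly one row (r2) and one column (c1) fail → the flipped bit is at their intersection.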